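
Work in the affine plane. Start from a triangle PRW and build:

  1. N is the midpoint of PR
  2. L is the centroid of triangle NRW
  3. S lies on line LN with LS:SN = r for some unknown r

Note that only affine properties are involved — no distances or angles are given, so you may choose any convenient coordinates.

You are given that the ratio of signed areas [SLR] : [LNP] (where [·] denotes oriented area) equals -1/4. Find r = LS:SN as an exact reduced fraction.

Work in coordinates with P = (0, 0), R = (1, 0), W = (0, 1).
1. N is the midpoint of PR ⇒ N = (1/2, 0)
2. L is the centroid of triangle NRW ⇒ L = (1/2, 1/3)
3. With LS:SN = r, write λ = r/(r+1) so S = L + λ·(N−L); S is affine-linear in λ
Every point depending on S is an affine combination of S and λ-independent points, so each such coordinate is linear in λ; the λ² term in each signed area is a multiple of (N−L)×(N−L) = 0, so 2·[SLR] and 2·[LNP] are each linear in λ. Evaluating at λ=0 and λ=1:
  2·[SLR] = -1/6·λ,   2·[LNP] = -1/6
So [SLR]:[LNP] = (-1/6·λ) / (-1/6). Setting this equal to -1/4:
  -1/6·λ = -1/4·(-1/6)  ⇒  λ = -1/4
Then r = λ/(1−λ) = (-1/4)/(5/4) = -1/5. Check: with r = -1/5, S = (1/2, 5/12) and [SLR]:[LNP] = -1/4 as required.

r = -1/5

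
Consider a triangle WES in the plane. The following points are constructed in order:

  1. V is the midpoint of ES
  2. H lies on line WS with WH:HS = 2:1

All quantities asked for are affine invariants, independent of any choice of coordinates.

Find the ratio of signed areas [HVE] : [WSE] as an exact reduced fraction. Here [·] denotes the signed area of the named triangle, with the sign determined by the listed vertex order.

[HVE]:[WSE] = 1/6

Work in coordinates with W = (0, 0), E = (1, 0), S = (0, 1).
1. V is the midpoint of ES ⇒ V = (1/2, 1/2)
2. H lies on line WS with WH:HS = 2:1 ⇒ H = (0, 2/3)
2·[HVE] = -1/6, 2·[WSE] = -1
[HVE]:[WSE] = -1/6:-1 = 1/6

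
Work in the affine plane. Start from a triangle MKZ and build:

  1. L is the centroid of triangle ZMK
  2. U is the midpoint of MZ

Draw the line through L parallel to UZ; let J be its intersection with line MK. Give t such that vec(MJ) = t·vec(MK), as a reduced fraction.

t = 1/3

Choose coordinates M = (0, 0), K = (1, 0), Z = (0, 1).
1. L is the centroid of triangle ZMK ⇒ L = (1/3, 1/3)
2. U is the midpoint of MZ ⇒ U = (0, 1/2)
through L parallel to UZ: direction (0, 1/2); meets MK at J = (1/3, 0)
J = M + t·(K−M) with t = 1/3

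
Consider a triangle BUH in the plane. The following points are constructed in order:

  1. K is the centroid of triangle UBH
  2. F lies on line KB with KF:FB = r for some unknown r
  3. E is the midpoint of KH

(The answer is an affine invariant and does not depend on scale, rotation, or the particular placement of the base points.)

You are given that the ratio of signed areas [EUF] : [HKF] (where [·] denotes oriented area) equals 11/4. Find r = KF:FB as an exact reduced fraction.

r = 2/3

Work in coordinates with B = (0, 0), U = (1, 0), H = (0, 1).
1. K is the centroid of triangle UBH ⇒ K = (1/3, 1/3)
2. With KF:FB = r, write λ = r/(r+1) so F = K + λ·(B−K); F is affine-linear in λ
3. E is the midpoint of KH ⇒ E = (1/6, 2/3)
Every point depending on F is an affine combination of F and λ-independent points, so each such coordinate is linear in λ; the λ² term in each signed area is a multiple of (B−K)×(B−K) = 0, so 2·[EUF] and 2·[HKF] are each linear in λ. Evaluating at λ=0 and λ=1:
  2·[EUF] = -1/2·λ − 1/6,   2·[HKF] = -1/3·λ
So [EUF]:[HKF] = (-1/2·λ − 1/6) / (-1/3·λ). Setting this equal to 11/4:
  -1/2·λ − 1/6 = 11/4·(-1/3·λ)  ⇒  λ = 2/5
Then r = λ/(1−λ) = (2/5)/(3/5) = 2/3. Check: with r = 2/3, F = (1/5, 1/5) and [EUF]:[HKF] = 11/4 as required.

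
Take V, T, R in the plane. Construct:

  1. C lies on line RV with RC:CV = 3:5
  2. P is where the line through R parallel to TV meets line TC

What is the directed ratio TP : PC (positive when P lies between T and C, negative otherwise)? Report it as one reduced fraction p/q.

Set V = (0, 0), T = (1, 0), R = (0, 1); any affine frame gives the same invariant.
1. C lies on line RV with RC:CV = 3:5 ⇒ C = (0, 5/8)
2. P is where the line through R parallel to TV meets line TC ⇒ P = (-3/5, 1)
P = T + t·(C−T) with t = 8/5, so TP:PC = t:(1−t) = 8/5:-3/5

TP:PC = -8/3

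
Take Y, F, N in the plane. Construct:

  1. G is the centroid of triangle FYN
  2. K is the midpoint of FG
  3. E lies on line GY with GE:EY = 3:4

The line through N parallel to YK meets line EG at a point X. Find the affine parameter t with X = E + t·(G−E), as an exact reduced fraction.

Assign Y = (0, 0), F = (1, 0), N = (0, 1) — the answer is frame-independent, so this choice is without loss of generality.
1. G is the centroid of triangle FYN ⇒ G = (1/3, 1/3)
2. K is the midpoint of FG ⇒ K = (2/3, 1/6)
3. E lies on line GY with GE:EY = 3:4 ⇒ E = (4/21, 4/21)
through N parallel to YK: direction (2/3, 1/6); meets EG at X = (4/3, 4/3)
X = E + t·(G−E) with t = 8

t = 8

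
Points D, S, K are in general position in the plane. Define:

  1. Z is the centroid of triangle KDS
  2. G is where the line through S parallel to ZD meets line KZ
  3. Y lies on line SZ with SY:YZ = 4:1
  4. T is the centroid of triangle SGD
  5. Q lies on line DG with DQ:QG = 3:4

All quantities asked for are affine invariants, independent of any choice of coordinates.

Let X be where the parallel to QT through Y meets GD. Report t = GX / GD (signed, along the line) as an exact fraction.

t = 53/35

Work in coordinates with D = (0, 0), S = (1, 0), K = (0, 1).
1. Z is the centroid of triangle KDS ⇒ Z = (1/3, 1/3)
2. G is where the line through S parallel to ZD meets line KZ ⇒ G = (2/3, -1/3)
3. Y lies on line SZ with SY:YZ = 4:1 ⇒ Y = (7/15, 4/15)
4. T is the centroid of triangle SGD ⇒ T = (5/9, -1/9)
5. Q lies on line DG with DQ:QG = 3:4 ⇒ Q = (2/7, -1/7)
through Y parallel to QT: direction (17/63, 2/63); meets GD at X = (-12/35, 6/35)
X = G + t·(D−G) with t = 53/35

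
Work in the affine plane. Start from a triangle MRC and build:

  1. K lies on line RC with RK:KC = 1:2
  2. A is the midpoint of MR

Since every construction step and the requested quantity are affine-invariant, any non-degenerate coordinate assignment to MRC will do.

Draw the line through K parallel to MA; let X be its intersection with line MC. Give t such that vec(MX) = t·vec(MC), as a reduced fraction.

Set M = (0, 0), R = (1, 0), C = (0, 1); any affine frame gives the same invariant.
1. K lies on line RC with RK:KC = 1:2 ⇒ K = (2/3, 1/3)
2. A is the midpoint of MR ⇒ A = (1/2, 0)
through K parallel to MA: direction (1/2, 0); meets MC at X = (0, 1/3)
X = M + t·(C−M) with t = 1/3

t = 1/3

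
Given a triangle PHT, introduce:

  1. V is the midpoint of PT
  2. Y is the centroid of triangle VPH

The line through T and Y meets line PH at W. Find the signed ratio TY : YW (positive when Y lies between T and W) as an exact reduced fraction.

TY:YW = 5

Set P = (0, 0), H = (1, 0), T = (0, 1); any affine frame gives the same invariant.
1. V is the midpoint of PT ⇒ V = (0, 1/2)
2. Y is the centroid of triangle VPH ⇒ Y = (1/3, 1/6)
line TY meets PH at W = (2/5, 0)
Y = T + t·(W−T) with t = 5/6, so TY:YW = 5/6:1/6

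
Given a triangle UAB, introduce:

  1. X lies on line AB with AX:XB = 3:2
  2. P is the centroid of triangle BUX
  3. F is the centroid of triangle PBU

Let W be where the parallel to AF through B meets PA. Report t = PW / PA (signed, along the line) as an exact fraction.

Set U = (0, 0), A = (1, 0), B = (0, 1); any affine frame gives the same invariant.
1. X lies on line AB with AX:XB = 3:2 ⇒ X = (2/5, 3/5)
2. P is the centroid of triangle BUX ⇒ P = (2/15, 8/15)
3. F is the centroid of triangle PBU ⇒ F = (2/45, 23/45)
through B parallel to AF: direction (-43/45, 23/45); meets PA at W = (-43/9, 32/9)
W = P + t·(A−P) with t = -17/3

t = -17/3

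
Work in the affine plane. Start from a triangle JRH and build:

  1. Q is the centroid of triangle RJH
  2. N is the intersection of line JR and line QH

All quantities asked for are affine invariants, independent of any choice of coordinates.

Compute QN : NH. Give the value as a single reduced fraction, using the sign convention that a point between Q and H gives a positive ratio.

Choose coordinates J = (0, 0), R = (1, 0), H = (0, 1).
1. Q is the centroid of triangle RJH ⇒ Q = (1/3, 1/3)
2. N is the intersection of line JR and line QH ⇒ N = (1/2, 0)
N = Q + t·(H−Q) with t = -1/2, so QN:NH = t:(1−t) = -1/2:3/2

QN:NH = -1/3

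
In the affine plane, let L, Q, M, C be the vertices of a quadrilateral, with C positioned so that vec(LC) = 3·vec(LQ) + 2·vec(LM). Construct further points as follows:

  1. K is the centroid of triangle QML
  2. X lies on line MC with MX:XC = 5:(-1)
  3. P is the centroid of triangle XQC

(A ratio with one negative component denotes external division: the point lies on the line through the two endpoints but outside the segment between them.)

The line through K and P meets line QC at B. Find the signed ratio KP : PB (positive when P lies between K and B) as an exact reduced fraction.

Choose coordinates L = (0, 0), Q = (1, 0), M = (0, 1), C = (3, 2).
1. K is the centroid of triangle QML ⇒ K = (1/3, 1/3)
2. X lies on line MC with MX:XC = 5:(-1) ⇒ X = (15/4, 9/4)
3. P is the centroid of triangle XQC ⇒ P = (31/12, 17/12)
line KP meets QC at B = (95/42, 53/42)
P = K + t·(B−K) with t = 7/6, so KP:PB = 7/6:-1/6

KP:PB = -7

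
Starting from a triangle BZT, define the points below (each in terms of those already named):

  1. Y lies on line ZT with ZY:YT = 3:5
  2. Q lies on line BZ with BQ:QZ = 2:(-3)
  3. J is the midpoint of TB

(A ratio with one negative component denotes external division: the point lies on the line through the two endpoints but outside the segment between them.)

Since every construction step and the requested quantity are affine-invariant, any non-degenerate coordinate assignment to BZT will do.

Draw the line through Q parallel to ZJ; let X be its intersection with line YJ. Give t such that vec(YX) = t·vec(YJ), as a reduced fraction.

Assign B = (0, 0), Z = (1, 0), T = (0, 1) — the answer is frame-independent, so this choice is without loss of generality.
1. Y lies on line ZT with ZY:YT = 3:5 ⇒ Y = (5/8, 3/8)
2. Q lies on line BZ with BQ:QZ = 2:(-3) ⇒ Q = (-2, 0)
3. J is the midpoint of TB ⇒ J = (0, 1/2)
through Q parallel to ZJ: direction (-1, 1/2); meets YJ at X = (-5, 3/2)
X = Y + t·(J−Y) with t = 9

t = 9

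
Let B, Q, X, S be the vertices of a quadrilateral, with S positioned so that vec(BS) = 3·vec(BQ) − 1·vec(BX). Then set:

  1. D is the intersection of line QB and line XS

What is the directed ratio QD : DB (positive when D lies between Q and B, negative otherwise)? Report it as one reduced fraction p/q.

QD:DB = -1/3

Assign B = (0, 0), Q = (1, 0), X = (0, 1), S = (3, -1) — the answer is frame-independent, so this choice is without loss of generality.
1. D is the intersection of line QB and line XS ⇒ D = (3/2, 0)
D = Q + t·(B−Q) with t = -1/2, so QD:DB = t:(1−t) = -1/2:3/2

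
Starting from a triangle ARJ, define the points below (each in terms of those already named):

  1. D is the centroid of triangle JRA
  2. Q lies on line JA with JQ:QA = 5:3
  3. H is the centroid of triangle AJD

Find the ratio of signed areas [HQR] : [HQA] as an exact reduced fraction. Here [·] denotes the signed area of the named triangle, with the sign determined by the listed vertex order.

[HQR]:[HQA] = 8/3

Choose coordinates A = (0, 0), R = (1, 0), J = (0, 1).
1. D is the centroid of triangle JRA ⇒ D = (1/3, 1/3)
2. Q lies on line JA with JQ:QA = 5:3 ⇒ Q = (0, 3/8)
3. H is the centroid of triangle AJD ⇒ H = (1/9, 4/9)
2·[HQR] = 1/9, 2·[HQA] = 1/24
[HQR]:[HQA] = 1/9:1/24 = 8/3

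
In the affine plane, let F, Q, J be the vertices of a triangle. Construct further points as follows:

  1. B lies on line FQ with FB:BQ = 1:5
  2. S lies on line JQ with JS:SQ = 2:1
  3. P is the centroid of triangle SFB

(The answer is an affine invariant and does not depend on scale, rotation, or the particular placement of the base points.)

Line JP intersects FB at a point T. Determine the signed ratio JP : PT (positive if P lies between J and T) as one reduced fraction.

JP:PT = 8

Assign F = (0, 0), Q = (1, 0), J = (0, 1) — the answer is frame-independent, so this choice is without loss of generality.
1. B lies on line FQ with FB:BQ = 1:5 ⇒ B = (1/6, 0)
2. S lies on line JQ with JS:SQ = 2:1 ⇒ S = (2/3, 1/3)
3. P is the centroid of triangle SFB ⇒ P = (5/18, 1/9)
line JP meets FB at T = (5/16, 0)
P = J + t·(T−J) with t = 8/9, so JP:PT = 8/9:1/9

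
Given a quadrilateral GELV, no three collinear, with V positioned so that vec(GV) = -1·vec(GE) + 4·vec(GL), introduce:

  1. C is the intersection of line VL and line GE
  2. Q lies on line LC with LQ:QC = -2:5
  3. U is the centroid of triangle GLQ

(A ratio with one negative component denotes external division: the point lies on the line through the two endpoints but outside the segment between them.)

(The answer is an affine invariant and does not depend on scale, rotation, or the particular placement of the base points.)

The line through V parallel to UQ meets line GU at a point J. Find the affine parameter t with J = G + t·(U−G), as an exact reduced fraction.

t = -5/2

Assign G = (0, 0), E = (1, 0), L = (0, 1), V = (-1, 4) — the answer is frame-independent, so this choice is without loss of generality.
1. C is the intersection of line VL and line GE ⇒ C = (1/3, 0)
2. Q lies on line LC with LQ:QC = -2:5 ⇒ Q = (-2/9, 5/3)
3. U is the centroid of triangle GLQ ⇒ U = (-2/27, 8/9)
through V parallel to UQ: direction (-4/27, 7/9); meets GU at J = (5/27, -20/9)
J = G + t·(U−G) with t = -5/2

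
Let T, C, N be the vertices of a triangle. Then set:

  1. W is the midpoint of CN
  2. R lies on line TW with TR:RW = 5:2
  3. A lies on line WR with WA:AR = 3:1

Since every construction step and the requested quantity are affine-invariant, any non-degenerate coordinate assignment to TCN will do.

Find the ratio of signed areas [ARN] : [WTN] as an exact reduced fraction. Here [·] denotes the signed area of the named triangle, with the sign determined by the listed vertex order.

[ARN]:[WTN] = 1/14

Work in coordinates with T = (0, 0), C = (1, 0), N = (0, 1).
1. W is the midpoint of CN ⇒ W = (1/2, 1/2)
2. R lies on line TW with TR:RW = 5:2 ⇒ R = (5/14, 5/14)
3. A lies on line WR with WA:AR = 3:1 ⇒ A = (11/28, 11/28)
2·[ARN] = -1/28, 2·[WTN] = -1/2
[ARN]:[WTN] = -1/28:-1/2 = 1/14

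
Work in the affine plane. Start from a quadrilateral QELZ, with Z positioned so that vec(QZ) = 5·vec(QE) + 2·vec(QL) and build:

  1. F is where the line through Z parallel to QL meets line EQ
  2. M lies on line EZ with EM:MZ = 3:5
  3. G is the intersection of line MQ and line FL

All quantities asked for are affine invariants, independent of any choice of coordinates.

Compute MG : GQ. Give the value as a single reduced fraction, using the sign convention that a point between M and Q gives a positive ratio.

MG:GQ = 1/4

Set Q = (0, 0), E = (1, 0), L = (0, 1), Z = (5, 2); any affine frame gives the same invariant.
1. F is where the line through Z parallel to QL meets line EQ ⇒ F = (5, 0)
2. M lies on line EZ with EM:MZ = 3:5 ⇒ M = (5/2, 3/4)
3. G is the intersection of line MQ and line FL ⇒ G = (2, 3/5)
G = M + t·(Q−M) with t = 1/5, so MG:GQ = t:(1−t) = 1/5:4/5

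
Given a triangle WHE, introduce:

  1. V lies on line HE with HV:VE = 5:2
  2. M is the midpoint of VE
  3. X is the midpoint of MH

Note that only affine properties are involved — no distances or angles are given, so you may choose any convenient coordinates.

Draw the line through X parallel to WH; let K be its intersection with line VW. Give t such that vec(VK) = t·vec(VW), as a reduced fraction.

t = 2/5

Set W = (0, 0), H = (1, 0), E = (0, 1); any affine frame gives the same invariant.
1. V lies on line HE with HV:VE = 5:2 ⇒ V = (2/7, 5/7)
2. M is the midpoint of VE ⇒ M = (1/7, 6/7)
3. X is the midpoint of MH ⇒ X = (4/7, 3/7)
through X parallel to WH: direction (1, 0); meets VW at K = (6/35, 3/7)
K = V + t·(W−V) with t = 2/5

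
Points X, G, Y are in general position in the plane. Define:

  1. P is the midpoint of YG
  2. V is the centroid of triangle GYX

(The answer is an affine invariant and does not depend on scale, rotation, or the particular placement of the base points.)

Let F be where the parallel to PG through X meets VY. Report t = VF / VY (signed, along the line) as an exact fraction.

t = -2

Work in coordinates with X = (0, 0), G = (1, 0), Y = (0, 1).
1. P is the midpoint of YG ⇒ P = (1/2, 1/2)
2. V is the centroid of triangle GYX ⇒ V = (1/3, 1/3)
through X parallel to PG: direction (1/2, -1/2); meets VY at F = (1, -1)
F = V + t·(Y−V) with t = -2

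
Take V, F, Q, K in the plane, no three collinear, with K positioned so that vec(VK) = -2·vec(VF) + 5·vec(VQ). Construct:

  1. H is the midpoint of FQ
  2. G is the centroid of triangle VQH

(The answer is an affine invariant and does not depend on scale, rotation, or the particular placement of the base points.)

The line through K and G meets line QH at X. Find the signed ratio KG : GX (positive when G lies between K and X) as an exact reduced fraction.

KG:GX = -7

Work in coordinates with V = (0, 0), F = (1, 0), Q = (0, 1), K = (-2, 5).
1. H is the midpoint of FQ ⇒ H = (1/2, 1/2)
2. G is the centroid of triangle VQH ⇒ G = (1/6, 1/2)
line KG meets QH at X = (-1/7, 8/7)
G = K + t·(X−K) with t = 7/6, so KG:GX = 7/6:-1/6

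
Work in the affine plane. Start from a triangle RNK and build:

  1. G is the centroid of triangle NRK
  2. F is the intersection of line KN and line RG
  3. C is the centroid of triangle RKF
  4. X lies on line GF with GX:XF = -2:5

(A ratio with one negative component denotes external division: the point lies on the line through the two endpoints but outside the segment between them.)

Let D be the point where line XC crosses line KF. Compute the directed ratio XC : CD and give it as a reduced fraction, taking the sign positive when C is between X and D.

Work in coordinates with R = (0, 0), N = (1, 0), K = (0, 1).
1. G is the centroid of triangle NRK ⇒ G = (1/3, 1/3)
2. F is the intersection of line KN and line RG ⇒ F = (1/2, 1/2)
3. C is the centroid of triangle RKF ⇒ C = (1/6, 1/2)
4. X lies on line GF with GX:XF = -2:5 ⇒ X = (2/9, 2/9)
line XC meets KF at D = (1/12, 11/12)
C = X + t·(D−X) with t = 2/5, so XC:CD = 2/5:3/5

XC:CD = 2/3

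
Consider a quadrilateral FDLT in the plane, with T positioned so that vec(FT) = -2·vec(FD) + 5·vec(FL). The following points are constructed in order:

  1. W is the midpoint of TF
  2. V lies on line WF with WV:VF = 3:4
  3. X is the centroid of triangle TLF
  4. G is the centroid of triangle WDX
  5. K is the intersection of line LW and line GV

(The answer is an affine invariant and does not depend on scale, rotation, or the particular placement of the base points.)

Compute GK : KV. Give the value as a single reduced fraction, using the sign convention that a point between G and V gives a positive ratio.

GK:KV = 7/18

Choose coordinates F = (0, 0), D = (1, 0), L = (0, 1), T = (-2, 5).
1. W is the midpoint of TF ⇒ W = (-1, 5/2)
2. V lies on line WF with WV:VF = 3:4 ⇒ V = (-4/7, 10/7)
3. X is the centroid of triangle TLF ⇒ X = (-2/3, 2)
4. G is the centroid of triangle WDX ⇒ G = (-2/9, 3/2)
5. K is the intersection of line LW and line GV ⇒ K = (-8/25, 37/25)
K = G + t·(V−G) with t = 7/25, so GK:KV = t:(1−t) = 7/25:18/25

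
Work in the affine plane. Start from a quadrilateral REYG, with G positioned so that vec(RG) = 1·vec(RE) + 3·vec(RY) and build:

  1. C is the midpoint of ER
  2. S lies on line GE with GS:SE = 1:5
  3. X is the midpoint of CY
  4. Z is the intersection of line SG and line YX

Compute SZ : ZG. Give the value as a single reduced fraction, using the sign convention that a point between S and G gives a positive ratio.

SZ:ZG = -7/8

Set R = (0, 0), E = (1, 0), Y = (0, 1), G = (1, 3); any affine frame gives the same invariant.
1. C is the midpoint of ER ⇒ C = (1/2, 0)
2. S lies on line GE with GS:SE = 1:5 ⇒ S = (1, 5/2)
3. X is the midpoint of CY ⇒ X = (1/4, 1/2)
4. Z is the intersection of line SG and line YX ⇒ Z = (1, -1)
Z = S + t·(G−S) with t = -7, so SZ:ZG = t:(1−t) = -7:8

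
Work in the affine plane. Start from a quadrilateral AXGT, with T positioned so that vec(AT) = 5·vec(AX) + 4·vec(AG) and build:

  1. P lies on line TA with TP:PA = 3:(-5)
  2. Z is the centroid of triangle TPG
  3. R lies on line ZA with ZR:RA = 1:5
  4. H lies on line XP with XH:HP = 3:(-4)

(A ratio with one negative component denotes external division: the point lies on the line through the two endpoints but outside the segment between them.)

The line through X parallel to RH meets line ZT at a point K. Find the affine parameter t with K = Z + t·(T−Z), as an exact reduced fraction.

Choose coordinates A = (0, 0), X = (1, 0), G = (0, 1), T = (5, 4).
1. P lies on line TA with TP:PA = 3:(-5) ⇒ P = (25/2, 10)
2. Z is the centroid of triangle TPG ⇒ Z = (35/6, 5)
3. R lies on line ZA with ZR:RA = 1:5 ⇒ R = (175/36, 25/6)
4. H lies on line XP with XH:HP = 3:(-4) ⇒ H = (-67/2, -30)
through X parallel to RH: direction (-1381/36, -205/6); meets ZT at K = (1915/534, 205/89)
K = Z + t·(T−Z) with t = 240/89

t = 240/89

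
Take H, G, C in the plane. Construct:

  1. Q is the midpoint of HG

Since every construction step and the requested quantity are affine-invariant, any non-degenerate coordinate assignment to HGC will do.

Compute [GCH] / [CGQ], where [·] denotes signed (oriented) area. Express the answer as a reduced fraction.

[GCH]:[CGQ] = -2

Work in coordinates with H = (0, 0), G = (1, 0), C = (0, 1).
1. Q is the midpoint of HG ⇒ Q = (1/2, 0)
2·[GCH] = 1, 2·[CGQ] = -1/2
[GCH]:[CGQ] = 1:-1/2 = -2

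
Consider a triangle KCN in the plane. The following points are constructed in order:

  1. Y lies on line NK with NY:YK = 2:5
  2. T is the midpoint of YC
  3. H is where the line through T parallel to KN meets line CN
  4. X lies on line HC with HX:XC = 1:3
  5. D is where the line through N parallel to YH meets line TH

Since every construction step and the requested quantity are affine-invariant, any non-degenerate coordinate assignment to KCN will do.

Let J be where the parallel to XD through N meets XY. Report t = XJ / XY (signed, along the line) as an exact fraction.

Work in coordinates with K = (0, 0), C = (1, 0), N = (0, 1).
1. Y lies on line NK with NY:YK = 2:5 ⇒ Y = (0, 5/7)
2. T is the midpoint of YC ⇒ T = (1/2, 5/14)
3. H is where the line through T parallel to KN meets line CN ⇒ H = (1/2, 1/2)
4. X lies on line HC with HX:XC = 1:3 ⇒ X = (5/8, 3/8)
5. D is where the line through N parallel to YH meets line TH ⇒ D = (1/2, 11/14)
through N parallel to XD: direction (-1/8, 23/56); meets XY at J = (5/48, 221/336)
J = X + t·(Y−X) with t = 5/6

t = 5/6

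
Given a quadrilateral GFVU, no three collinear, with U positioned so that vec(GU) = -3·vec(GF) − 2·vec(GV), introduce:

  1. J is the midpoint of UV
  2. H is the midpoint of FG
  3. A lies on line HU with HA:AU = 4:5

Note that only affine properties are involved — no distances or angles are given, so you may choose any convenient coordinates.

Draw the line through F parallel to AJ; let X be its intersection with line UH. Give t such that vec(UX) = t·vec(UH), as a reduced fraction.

Work in coordinates with G = (0, 0), F = (1, 0), V = (0, 1), U = (-3, -2).
1. J is the midpoint of UV ⇒ J = (-3/2, -1/2)
2. H is the midpoint of FG ⇒ H = (1/2, 0)
3. A lies on line HU with HA:AU = 4:5 ⇒ A = (-19/18, -8/9)
through F parallel to AJ: direction (-4/9, 7/18); meets UH at X = (65/81, 14/81)
X = U + t·(H−U) with t = 88/81

t = 88/81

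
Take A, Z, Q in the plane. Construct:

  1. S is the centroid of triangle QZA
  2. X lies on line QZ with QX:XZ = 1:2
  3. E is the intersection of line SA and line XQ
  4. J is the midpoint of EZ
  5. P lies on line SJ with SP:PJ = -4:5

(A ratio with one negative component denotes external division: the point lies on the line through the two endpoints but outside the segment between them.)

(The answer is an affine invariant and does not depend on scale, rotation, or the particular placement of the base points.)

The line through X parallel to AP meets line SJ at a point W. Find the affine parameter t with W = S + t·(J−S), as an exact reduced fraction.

t = 8/3

Choose coordinates A = (0, 0), Z = (1, 0), Q = (0, 1).
1. S is the centroid of triangle QZA ⇒ S = (1/3, 1/3)
2. X lies on line QZ with QX:XZ = 1:2 ⇒ X = (1/3, 2/3)
3. E is the intersection of line SA and line XQ ⇒ E = (1/2, 1/2)
4. J is the midpoint of EZ ⇒ J = (3/4, 1/4)
5. P lies on line SJ with SP:PJ = -4:5 ⇒ P = (-4/3, 2/3)
through X parallel to AP: direction (-4/3, 2/3); meets SJ at W = (13/9, 1/9)
W = S + t·(J−S) with t = 8/3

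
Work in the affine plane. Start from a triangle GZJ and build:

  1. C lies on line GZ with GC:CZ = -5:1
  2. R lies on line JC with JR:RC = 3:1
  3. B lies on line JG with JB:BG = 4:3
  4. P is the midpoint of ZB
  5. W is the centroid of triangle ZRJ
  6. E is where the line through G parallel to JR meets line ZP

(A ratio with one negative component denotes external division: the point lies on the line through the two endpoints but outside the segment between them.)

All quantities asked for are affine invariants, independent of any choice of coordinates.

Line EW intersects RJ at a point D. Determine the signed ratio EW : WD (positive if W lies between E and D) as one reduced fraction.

Choose coordinates G = (0, 0), Z = (1, 0), J = (0, 1).
1. C lies on line GZ with GC:CZ = -5:1 ⇒ C = (5/4, 0)
2. R lies on line JC with JR:RC = 3:1 ⇒ R = (15/16, 1/4)
3. B lies on line JG with JB:BG = 4:3 ⇒ B = (0, 3/7)
4. P is the midpoint of ZB ⇒ P = (1/2, 3/14)
5. W is the centroid of triangle ZRJ ⇒ W = (31/48, 5/12)
6. E is where the line through G parallel to JR meets line ZP ⇒ E = (-15/13, 12/13)
line EW meets RJ at D = (2255/2912, 277/728)
W = E + t·(D−E) with t = 14/15, so EW:WD = 14/15:1/15

EW:WD = 14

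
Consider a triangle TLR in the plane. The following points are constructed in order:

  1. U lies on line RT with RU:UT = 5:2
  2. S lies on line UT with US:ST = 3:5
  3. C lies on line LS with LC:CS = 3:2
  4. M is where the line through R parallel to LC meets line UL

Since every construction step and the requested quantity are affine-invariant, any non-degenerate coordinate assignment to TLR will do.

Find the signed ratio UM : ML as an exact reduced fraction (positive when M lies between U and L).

UM:ML = -20/23

Set T = (0, 0), L = (1, 0), R = (0, 1); any affine frame gives the same invariant.
1. U lies on line RT with RU:UT = 5:2 ⇒ U = (0, 2/7)
2. S lies on line UT with US:ST = 3:5 ⇒ S = (0, 5/28)
3. C lies on line LS with LC:CS = 3:2 ⇒ C = (2/5, 3/28)
4. M is where the line through R parallel to LC meets line UL ⇒ M = (-20/3, 46/21)
M = U + t·(L−U) with t = -20/3, so UM:ML = t:(1−t) = -20/3:23/3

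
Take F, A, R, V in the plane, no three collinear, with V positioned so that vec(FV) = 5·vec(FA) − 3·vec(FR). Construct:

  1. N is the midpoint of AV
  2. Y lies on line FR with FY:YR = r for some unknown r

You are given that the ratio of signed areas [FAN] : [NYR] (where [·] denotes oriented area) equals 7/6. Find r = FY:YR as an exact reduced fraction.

r = 4/3

Work in coordinates with F = (0, 0), A = (1, 0), R = (0, 1), V = (5, -3).
1. N is the midpoint of AV ⇒ N = (3, -3/2)
2. With FY:YR = r, write λ = r/(r+1) so Y = F + λ·(R−F); Y is affine-linear in λ
Every point depending on Y is an affine combination of Y and λ-independent points, so each such coordinate is linear in λ; the λ² term in each signed area is a multiple of (R−F)×(R−F) = 0, so 2·[FAN] and 2·[NYR] are each linear in λ. Evaluating at λ=0 and λ=1:
  2·[FAN] = -3/2,   2·[NYR] = 3·λ − 3
So [FAN]:[NYR] = (-3/2) / (3·λ − 3). Setting this equal to 7/6:
  -3/2 = 7/6·(3·λ − 3)  ⇒  λ = 4/7
Then r = λ/(1−λ) = (4/7)/(3/7) = 4/3. Check: with r = 4/3, Y = (0, 4/7) and [FAN]:[NYR] = 7/6 as required.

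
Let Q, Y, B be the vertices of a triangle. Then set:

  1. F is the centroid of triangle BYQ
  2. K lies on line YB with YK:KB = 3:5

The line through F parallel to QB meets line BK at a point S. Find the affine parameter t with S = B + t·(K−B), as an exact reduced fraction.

t = 8/15

Choose coordinates Q = (0, 0), Y = (1, 0), B = (0, 1).
1. F is the centroid of triangle BYQ ⇒ F = (1/3, 1/3)
2. K lies on line YB with YK:KB = 3:5 ⇒ K = (5/8, 3/8)
through F parallel to QB: direction (0, 1); meets BK at S = (1/3, 2/3)
S = B + t·(K−B) with t = 8/15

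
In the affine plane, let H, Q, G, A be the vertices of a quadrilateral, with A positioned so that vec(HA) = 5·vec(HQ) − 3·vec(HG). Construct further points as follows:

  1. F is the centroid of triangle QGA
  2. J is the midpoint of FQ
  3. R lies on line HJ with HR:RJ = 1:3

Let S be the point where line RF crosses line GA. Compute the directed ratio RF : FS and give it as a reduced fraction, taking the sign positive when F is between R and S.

RF:FS = 43/4

Choose coordinates H = (0, 0), Q = (1, 0), G = (0, 1), A = (5, -3).
1. F is the centroid of triangle QGA ⇒ F = (2, -2/3)
2. J is the midpoint of FQ ⇒ J = (3/2, -1/3)
3. R lies on line HJ with HR:RJ = 1:3 ⇒ R = (3/8, -1/12)
line RF meets GA at S = (185/86, -31/43)
F = R + t·(S−R) with t = 43/47, so RF:FS = 43/47:4/47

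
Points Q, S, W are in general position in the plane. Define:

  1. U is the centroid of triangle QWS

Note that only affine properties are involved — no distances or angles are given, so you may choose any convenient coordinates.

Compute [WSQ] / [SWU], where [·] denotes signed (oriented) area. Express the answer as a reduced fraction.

[WSQ]:[SWU] = -3

Work in coordinates with Q = (0, 0), S = (1, 0), W = (0, 1).
1. U is the centroid of triangle QWS ⇒ U = (1/3, 1/3)
2·[WSQ] = -1, 2·[SWU] = 1/3
[WSQ]:[SWU] = -1:1/3 = -3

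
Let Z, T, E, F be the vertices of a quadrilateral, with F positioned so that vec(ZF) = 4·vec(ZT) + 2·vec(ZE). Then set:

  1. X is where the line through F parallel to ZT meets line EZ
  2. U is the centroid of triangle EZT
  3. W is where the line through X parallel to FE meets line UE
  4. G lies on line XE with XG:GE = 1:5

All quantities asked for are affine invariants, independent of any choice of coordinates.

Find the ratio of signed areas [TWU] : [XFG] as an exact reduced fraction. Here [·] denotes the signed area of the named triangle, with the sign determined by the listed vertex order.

Assign Z = (0, 0), T = (1, 0), E = (0, 1), F = (4, 2) — the answer is frame-independent, so this choice is without loss of generality.
1. X is where the line through F parallel to ZT meets line EZ ⇒ X = (0, 2)
2. U is the centroid of triangle EZT ⇒ U = (1/3, 1/3)
3. W is where the line through X parallel to FE meets line UE ⇒ W = (-4/9, 17/9)
4. G lies on line XE with XG:GE = 1:5 ⇒ G = (0, 11/6)
2·[TWU] = 7/9, 2·[XFG] = -2/3
[TWU]:[XFG] = 7/9:-2/3 = -7/6

[TWU]:[XFG] = -7/6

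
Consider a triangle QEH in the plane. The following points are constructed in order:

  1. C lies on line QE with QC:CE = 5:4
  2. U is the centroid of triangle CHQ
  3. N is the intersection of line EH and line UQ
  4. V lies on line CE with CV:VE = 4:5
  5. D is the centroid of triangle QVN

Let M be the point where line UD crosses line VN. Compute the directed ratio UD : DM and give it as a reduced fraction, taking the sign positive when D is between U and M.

UD:DM = 4/9

Choose coordinates Q = (0, 0), E = (1, 0), H = (0, 1).
1. C lies on line QE with QC:CE = 5:4 ⇒ C = (5/9, 0)
2. U is the centroid of triangle CHQ ⇒ U = (5/27, 1/3)
3. N is the intersection of line EH and line UQ ⇒ N = (5/14, 9/14)
4. V lies on line CE with CV:VE = 4:5 ⇒ V = (61/81, 0)
5. D is the centroid of triangle QVN ⇒ D = (1259/3402, 3/14)
line UD meets VN at M = (10697/13608, -3/56)
D = U + t·(M−U) with t = 4/13, so UD:DM = 4/13:9/13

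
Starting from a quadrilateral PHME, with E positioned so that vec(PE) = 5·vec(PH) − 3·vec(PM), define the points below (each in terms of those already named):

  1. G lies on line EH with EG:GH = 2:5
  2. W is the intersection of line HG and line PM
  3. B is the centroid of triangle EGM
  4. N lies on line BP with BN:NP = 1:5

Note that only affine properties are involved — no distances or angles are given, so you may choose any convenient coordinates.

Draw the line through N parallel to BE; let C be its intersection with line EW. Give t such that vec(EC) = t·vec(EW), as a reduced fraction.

Choose coordinates P = (0, 0), H = (1, 0), M = (0, 1), E = (5, -3).
1. G lies on line EH with EG:GH = 2:5 ⇒ G = (27/7, -15/7)
2. W is the intersection of line HG and line PM ⇒ W = (0, 3/4)
3. B is the centroid of triangle EGM ⇒ B = (62/21, -29/21)
4. N lies on line BP with BN:NP = 1:5 ⇒ N = (155/63, -145/126)
through N parallel to BE: direction (43/21, -34/21); meets EW at C = (23/21, -1/14)
C = E + t·(W−E) with t = 82/105

t = 82/105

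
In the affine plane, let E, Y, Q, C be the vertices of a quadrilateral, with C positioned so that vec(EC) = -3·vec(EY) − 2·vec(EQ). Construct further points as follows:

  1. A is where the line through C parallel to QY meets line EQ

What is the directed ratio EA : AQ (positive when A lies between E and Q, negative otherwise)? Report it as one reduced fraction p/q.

Assign E = (0, 0), Y = (1, 0), Q = (0, 1), C = (-3, -2) — the answer is frame-independent, so this choice is without loss of generality.
1. A is where the line through C parallel to QY meets line EQ ⇒ A = (0, -5)
A = E + t·(Q−E) with t = -5, so EA:AQ = t:(1−t) = -5:6

EA:AQ = -5/6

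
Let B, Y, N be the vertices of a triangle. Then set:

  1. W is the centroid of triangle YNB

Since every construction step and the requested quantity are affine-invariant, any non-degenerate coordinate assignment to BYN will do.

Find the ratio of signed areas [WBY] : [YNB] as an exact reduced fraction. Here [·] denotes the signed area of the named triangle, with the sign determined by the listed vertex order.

Set B = (0, 0), Y = (1, 0), N = (0, 1); any affine frame gives the same invariant.
1. W is the centroid of triangle YNB ⇒ W = (1/3, 1/3)
2·[WBY] = 1/3, 2·[YNB] = 1
[WBY]:[YNB] = 1/3:1 = 1/3

[WBY]:[YNB] = 1/3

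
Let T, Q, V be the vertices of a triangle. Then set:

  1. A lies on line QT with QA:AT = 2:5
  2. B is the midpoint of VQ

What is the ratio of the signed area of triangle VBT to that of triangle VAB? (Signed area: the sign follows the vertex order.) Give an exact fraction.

[VBT]:[VAB] = -7/2

Assign T = (0, 0), Q = (1, 0), V = (0, 1) — the answer is frame-independent, so this choice is without loss of generality.
1. A lies on line QT with QA:AT = 2:5 ⇒ A = (5/7, 0)
2. B is the midpoint of VQ ⇒ B = (1/2, 1/2)
2·[VBT] = -1/2, 2·[VAB] = 1/7
[VBT]:[VAB] = -1/2:1/7 = -7/2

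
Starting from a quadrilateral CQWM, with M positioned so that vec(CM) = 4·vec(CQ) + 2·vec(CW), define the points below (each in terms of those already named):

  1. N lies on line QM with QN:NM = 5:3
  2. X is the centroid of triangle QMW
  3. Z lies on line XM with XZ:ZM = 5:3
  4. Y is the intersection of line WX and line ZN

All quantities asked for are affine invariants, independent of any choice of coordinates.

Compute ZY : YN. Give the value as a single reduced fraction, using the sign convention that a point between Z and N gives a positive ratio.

ZY:YN = -5/2

Choose coordinates C = (0, 0), Q = (1, 0), W = (0, 1), M = (4, 2).
1. N lies on line QM with QN:NM = 5:3 ⇒ N = (23/8, 5/4)
2. X is the centroid of triangle QMW ⇒ X = (5/3, 1)
3. Z lies on line XM with XZ:ZM = 5:3 ⇒ Z = (25/8, 13/8)
4. Y is the intersection of line WX and line ZN ⇒ Y = (65/24, 1)
Y = Z + t·(N−Z) with t = 5/3, so ZY:YN = t:(1−t) = 5/3:-2/3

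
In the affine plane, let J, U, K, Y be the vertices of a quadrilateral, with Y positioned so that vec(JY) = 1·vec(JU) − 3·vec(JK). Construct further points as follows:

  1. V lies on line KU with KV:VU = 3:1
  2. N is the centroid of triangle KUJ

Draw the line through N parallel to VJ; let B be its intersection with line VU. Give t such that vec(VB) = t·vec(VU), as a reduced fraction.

Set J = (0, 0), U = (1, 0), K = (0, 1), Y = (1, -3); any affine frame gives the same invariant.
1. V lies on line KU with KV:VU = 3:1 ⇒ V = (3/4, 1/4)
2. N is the centroid of triangle KUJ ⇒ N = (1/3, 1/3)
through N parallel to VJ: direction (-3/4, -1/4); meets VU at B = (7/12, 5/12)
B = V + t·(U−V) with t = -2/3

t = -2/3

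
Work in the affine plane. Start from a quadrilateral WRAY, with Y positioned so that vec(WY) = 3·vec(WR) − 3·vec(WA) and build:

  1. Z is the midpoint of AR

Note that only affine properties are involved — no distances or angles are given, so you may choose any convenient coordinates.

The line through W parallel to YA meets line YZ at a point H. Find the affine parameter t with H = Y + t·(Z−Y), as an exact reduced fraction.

t = -6

Choose coordinates W = (0, 0), R = (1, 0), A = (0, 1), Y = (3, -3).
1. Z is the midpoint of AR ⇒ Z = (1/2, 1/2)
through W parallel to YA: direction (-3, 4); meets YZ at H = (18, -24)
H = Y + t·(Z−Y) with t = -6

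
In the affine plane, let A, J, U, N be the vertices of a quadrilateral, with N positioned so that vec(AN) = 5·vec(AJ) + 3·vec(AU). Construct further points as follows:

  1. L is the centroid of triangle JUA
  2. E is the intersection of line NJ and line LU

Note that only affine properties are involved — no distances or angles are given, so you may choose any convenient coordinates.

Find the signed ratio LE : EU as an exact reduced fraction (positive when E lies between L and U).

Work in coordinates with A = (0, 0), J = (1, 0), U = (0, 1), N = (5, 3).
1. L is the centroid of triangle JUA ⇒ L = (1/3, 1/3)
2. E is the intersection of line NJ and line LU ⇒ E = (7/11, -3/11)
E = L + t·(U−L) with t = -10/11, so LE:EU = t:(1−t) = -10/11:21/11

LE:EU = -10/21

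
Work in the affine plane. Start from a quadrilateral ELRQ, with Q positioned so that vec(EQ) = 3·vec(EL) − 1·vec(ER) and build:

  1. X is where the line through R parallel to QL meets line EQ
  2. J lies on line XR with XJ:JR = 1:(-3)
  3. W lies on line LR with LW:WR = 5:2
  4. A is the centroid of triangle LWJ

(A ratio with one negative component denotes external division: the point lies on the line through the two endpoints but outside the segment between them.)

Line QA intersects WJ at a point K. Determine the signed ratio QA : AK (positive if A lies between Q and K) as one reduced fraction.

Set E = (0, 0), L = (1, 0), R = (0, 1), Q = (3, -1); any affine frame gives the same invariant.
1. X is where the line through R parallel to QL meets line EQ ⇒ X = (6, -2)
2. J lies on line XR with XJ:JR = 1:(-3) ⇒ J = (9, -7/2)
3. W lies on line LR with LW:WR = 5:2 ⇒ W = (2/7, 5/7)
4. A is the centroid of triangle LWJ ⇒ A = (24/7, -13/14)
line QA meets WJ at K = (123/34, -61/68)
A = Q + t·(K−Q) with t = 34/49, so QA:AK = 34/49:15/49

QA:AK = 34/15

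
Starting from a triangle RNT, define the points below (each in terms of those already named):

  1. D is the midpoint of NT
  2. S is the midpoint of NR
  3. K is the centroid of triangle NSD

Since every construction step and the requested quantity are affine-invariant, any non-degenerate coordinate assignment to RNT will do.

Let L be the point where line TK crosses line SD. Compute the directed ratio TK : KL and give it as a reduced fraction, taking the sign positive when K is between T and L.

TK:KL = -4

Assign R = (0, 0), N = (1, 0), T = (0, 1) — the answer is frame-independent, so this choice is without loss of generality.
1. D is the midpoint of NT ⇒ D = (1/2, 1/2)
2. S is the midpoint of NR ⇒ S = (1/2, 0)
3. K is the centroid of triangle NSD ⇒ K = (2/3, 1/6)
line TK meets SD at L = (1/2, 3/8)
K = T + t·(L−T) with t = 4/3, so TK:KL = 4/3:-1/3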